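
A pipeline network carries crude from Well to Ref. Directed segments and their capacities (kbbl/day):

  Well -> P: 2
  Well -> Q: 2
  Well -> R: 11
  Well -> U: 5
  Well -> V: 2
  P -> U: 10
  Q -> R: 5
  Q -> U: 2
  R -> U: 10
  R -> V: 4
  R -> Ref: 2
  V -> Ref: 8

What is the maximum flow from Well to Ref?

8

Augment Well→R→Ref: bottleneck 2, flow now 2.
Augment Well→V→Ref: bottleneck 2, flow now 4.
Augment Well→R→V→Ref: bottleneck 4, flow now 8.
No augmenting path remains; maximum flow = 8.
In the residual graph, reachable from Well: {Well, P, Q, R, U}.
Min-cut edges: Well→V (2), R→V (4), R→Ref (2); capacity 2 + 4 + 2 = 8.
This cut is saturated, so no flow can exceed 8.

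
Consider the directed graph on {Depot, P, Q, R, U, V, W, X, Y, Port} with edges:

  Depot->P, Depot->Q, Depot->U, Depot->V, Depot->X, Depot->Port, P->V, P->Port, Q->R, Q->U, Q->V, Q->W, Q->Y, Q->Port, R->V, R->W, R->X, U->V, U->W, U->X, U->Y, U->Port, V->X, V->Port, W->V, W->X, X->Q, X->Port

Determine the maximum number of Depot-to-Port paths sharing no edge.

6

Assign every edge capacity 1; by Menger, the answer equals the max flow.
Path Depot→Port (+1); total 1.
Path Depot→P→Port (+1); total 2.
Path Depot→Q→Port (+1); total 3.
Path Depot→U→Port (+1); total 4.
Path Depot→V→Port (+1); total 5.
Path Depot→X→Port (+1); total 6.
No residual Depot→Port path; max flow = 6.
Certifying cut of size 6: {Depot→P, Depot→Port, Depot→Q, Depot→U, Depot→V, Depot→X}.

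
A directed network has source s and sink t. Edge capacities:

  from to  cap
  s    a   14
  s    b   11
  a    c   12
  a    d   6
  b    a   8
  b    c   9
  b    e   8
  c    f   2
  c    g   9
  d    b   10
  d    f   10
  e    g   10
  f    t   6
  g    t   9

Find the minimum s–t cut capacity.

15

Augment s→a→c→f→t: bottleneck 2, flow now 2.
Augment s→a→c→g→t: bottleneck 9, flow now 11.
Augment s→a→d→f→t: bottleneck 3, flow now 14.
Augment s→b→a→d→f→t: bottleneck 1, flow now 15.
No augmenting path remains; maximum flow = 15.
By max-flow min-cut, the minimum cut capacity equals the max flow.
In the residual graph, reachable from s: {s, a, b, c, d, e, f, g}.
Min-cut edges: f→t (6), g→t (9); capacity 6 + 9 = 15.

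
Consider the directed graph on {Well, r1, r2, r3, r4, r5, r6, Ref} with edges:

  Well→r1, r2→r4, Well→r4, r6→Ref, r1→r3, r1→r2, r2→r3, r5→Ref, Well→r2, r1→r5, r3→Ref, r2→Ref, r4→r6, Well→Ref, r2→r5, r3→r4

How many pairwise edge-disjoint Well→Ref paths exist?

Assign every edge capacity 1; by Menger, the answer equals the max flow.
Path Well→Ref (+1); total 1.
Path Well→r2→Ref (+1); total 2.
Path Well→r1→r3→Ref (+1); total 3.
Path Well→r4→r6→Ref (+1); total 4.
No residual Well→Ref path; max flow = 4.
Certifying cut of size 4: {Well→Ref, Well→r1, Well→r2, Well→r4}.

4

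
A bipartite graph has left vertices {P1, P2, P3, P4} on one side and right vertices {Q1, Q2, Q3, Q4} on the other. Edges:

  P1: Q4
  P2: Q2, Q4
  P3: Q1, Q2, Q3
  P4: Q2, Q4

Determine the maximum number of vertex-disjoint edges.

3

Unit-capacity flow: source→left, listed edges, right→sink; max matching = max flow.
Augmenting path P1→Q4 (+1); matched 1.
Augmenting path P2→Q2 (+1); matched 2.
Augmenting path P3→Q1 (+1); matched 3.
No augmenting path remains; maximum matching = 3.
König certificate: {P3, Q2, Q4} is a vertex cover of size 3 (every listed pair touches it), so no matching can be larger.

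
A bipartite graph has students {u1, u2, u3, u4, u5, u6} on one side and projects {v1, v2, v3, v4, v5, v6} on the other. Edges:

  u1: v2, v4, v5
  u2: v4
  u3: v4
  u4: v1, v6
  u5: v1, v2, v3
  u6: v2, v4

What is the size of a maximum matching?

Unit-capacity flow: source→left, listed edges, right→sink; max matching = max flow.
Augmenting path u1→v2 (+1); matched 1.
Augmenting path u2→v4 (+1); matched 2.
Augmenting path u4→v1 (+1); matched 3.
Augmenting path u5→v3 (+1); matched 4.
Augmenting path u6→v2→u1→v5 (+1); matched 5.
No augmenting path remains; maximum matching = 5.
König certificate: {u1, u4, u5, u6, v4} is a vertex cover of size 5 (every listed pair touches it), so no matching can be larger.

5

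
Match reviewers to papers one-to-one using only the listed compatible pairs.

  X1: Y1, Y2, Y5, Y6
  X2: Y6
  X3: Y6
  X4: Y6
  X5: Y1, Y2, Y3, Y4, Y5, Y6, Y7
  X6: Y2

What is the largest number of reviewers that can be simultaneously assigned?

4

Unit-capacity flow: source→left, listed edges, right→sink; max matching = max flow.
Augmenting path X1→Y1 (+1); matched 1.
Augmenting path X2→Y6 (+1); matched 2.
Augmenting path X5→Y2 (+1); matched 3.
Augmenting path X6→Y2→X5→Y3 (+1); matched 4.
No augmenting path remains; maximum matching = 4.
König certificate: {X1, X5, X6, Y6} is a vertex cover of size 4 (every listed pair touches it), so no matching can be larger.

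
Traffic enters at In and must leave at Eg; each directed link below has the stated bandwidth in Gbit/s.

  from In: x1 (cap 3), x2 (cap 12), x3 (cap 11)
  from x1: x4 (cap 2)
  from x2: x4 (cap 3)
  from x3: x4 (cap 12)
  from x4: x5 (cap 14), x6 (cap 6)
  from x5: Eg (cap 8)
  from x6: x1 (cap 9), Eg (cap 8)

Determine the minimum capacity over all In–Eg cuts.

14

Augment In→x1→x4→x5→Eg: bottleneck 2, flow now 2.
Augment In→x2→x4→x5→Eg: bottleneck 3, flow now 5.
Augment In→x3→x4→x5→Eg: bottleneck 3, flow now 8.
Augment In→x3→x4→x6→Eg: bottleneck 6, flow now 14.
No augmenting path remains; maximum flow = 14.
By max-flow min-cut, the minimum cut capacity equals the max flow.
In the residual graph, reachable from In: {In, x1, x2, x3, x4, x5}.
Min-cut edges: x4→x6 (6), x5→Eg (8); capacity 6 + 8 = 14.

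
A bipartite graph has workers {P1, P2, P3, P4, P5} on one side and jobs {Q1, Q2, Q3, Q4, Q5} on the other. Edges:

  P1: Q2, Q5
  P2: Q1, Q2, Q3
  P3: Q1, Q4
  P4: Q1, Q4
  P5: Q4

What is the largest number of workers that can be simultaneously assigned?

4

Unit-capacity flow: source→left, listed edges, right→sink; max matching = max flow.
Augmenting path P1→Q2 (+1); matched 1.
Augmenting path P2→Q1 (+1); matched 2.
Augmenting path P3→Q4 (+1); matched 3.
Augmenting path P4→Q1→P2→Q3 (+1); matched 4.
No augmenting path remains; maximum matching = 4.
König certificate: {P1, P2, Q1, Q4} is a vertex cover of size 4 (every listed pair touches it), so no matching can be larger.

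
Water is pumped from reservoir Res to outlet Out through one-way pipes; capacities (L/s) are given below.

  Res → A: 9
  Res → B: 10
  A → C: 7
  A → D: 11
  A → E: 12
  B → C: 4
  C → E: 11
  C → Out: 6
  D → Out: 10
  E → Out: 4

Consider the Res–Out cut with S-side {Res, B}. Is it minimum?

Given cut capacity: 9 + 4 = 13.
Augment Res→A→C→Out: bottleneck 6, flow now 6.
Augment Res→A→D→Out: bottleneck 3, flow now 9.
Augment Res→B→C→E→Out: bottleneck 4, flow now 13.
No augmenting path remains; maximum flow = 13.
Cut capacity 13 equals the max flow, so it is a minimum cut.

Yes — it is a minimum cut (capacity 13).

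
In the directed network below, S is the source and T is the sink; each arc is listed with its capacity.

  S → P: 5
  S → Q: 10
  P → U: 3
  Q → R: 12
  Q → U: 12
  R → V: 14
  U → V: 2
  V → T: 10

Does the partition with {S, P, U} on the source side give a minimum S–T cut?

Given cut capacity: 10 + 2 = 12.
Augment S→P→U→V→T: bottleneck 2, flow now 2.
Augment S→Q→R→V→T: bottleneck 8, flow now 10.
No augmenting path remains; maximum flow = 10.
In the residual graph, reachable from S: {S, P, Q, R, U, V}.
Min-cut edges: V→T (10); capacity 10 = 10.
Cut capacity 12 exceeds the max flow 10, so it is not minimum.

No — its capacity is 12, but the minimum cut has capacity 10.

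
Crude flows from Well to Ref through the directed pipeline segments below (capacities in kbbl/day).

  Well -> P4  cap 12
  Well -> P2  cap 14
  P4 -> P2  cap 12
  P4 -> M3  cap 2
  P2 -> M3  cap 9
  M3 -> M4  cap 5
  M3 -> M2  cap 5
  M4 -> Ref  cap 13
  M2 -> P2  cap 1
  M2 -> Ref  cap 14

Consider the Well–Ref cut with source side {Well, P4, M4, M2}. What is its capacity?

56

Edges leaving {Well, P4, M4, M2}: Well→P2 (14), P4→P2 (12), P4→M3 (2), M4→Ref (13), M2→P2 (1), M2→Ref (14).
Cut capacity = 14 + 12 + 2 + 13 + 1 + 14 = 56.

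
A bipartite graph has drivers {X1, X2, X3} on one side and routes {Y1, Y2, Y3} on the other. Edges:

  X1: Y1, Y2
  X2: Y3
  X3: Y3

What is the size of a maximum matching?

Unit-capacity flow: source→left, listed edges, right→sink; max matching = max flow.
Augmenting path X1→Y1 (+1); matched 1.
Augmenting path X2→Y3 (+1); matched 2.
No augmenting path remains; maximum matching = 2.
König certificate: {X1, Y3} is a vertex cover of size 2 (every listed pair touches it), so no matching can be larger.

2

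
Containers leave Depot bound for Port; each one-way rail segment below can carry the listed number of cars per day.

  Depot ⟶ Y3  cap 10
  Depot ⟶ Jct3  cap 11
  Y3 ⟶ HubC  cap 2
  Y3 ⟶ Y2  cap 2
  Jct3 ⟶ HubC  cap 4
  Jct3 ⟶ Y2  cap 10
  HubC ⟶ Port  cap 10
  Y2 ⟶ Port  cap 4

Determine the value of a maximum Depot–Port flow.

10

Augment Depot→Y3→HubC→Port: bottleneck 2, flow now 2.
Augment Depot→Y3→Y2→Port: bottleneck 2, flow now 4.
Augment Depot→Jct3→HubC→Port: bottleneck 4, flow now 8.
Augment Depot→Jct3→Y2→Port: bottleneck 2, flow now 10.
No augmenting path remains; maximum flow = 10.
In the residual graph, reachable from Depot: {Depot, Y3, Jct3, Y2}.
Min-cut edges: Y3→HubC (2), Jct3→HubC (4), Y2→Port (4); capacity 2 + 4 + 4 = 10.
This cut is saturated, so no flow can exceed 10.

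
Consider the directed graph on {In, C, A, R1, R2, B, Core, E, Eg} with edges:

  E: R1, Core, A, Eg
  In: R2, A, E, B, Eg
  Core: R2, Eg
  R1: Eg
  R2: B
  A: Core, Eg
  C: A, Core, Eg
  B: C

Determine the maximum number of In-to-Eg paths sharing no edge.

4

Assign every edge capacity 1; by Menger, the answer equals the max flow.
Path In→Eg (+1); total 1.
Path In→A→Eg (+1); total 2.
Path In→E→Eg (+1); total 3.
Path In→B→C→Eg (+1); total 4.
No residual In→Eg path; max flow = 4.
Certifying cut of size 4: {B→C, In→A, In→E, In→Eg}.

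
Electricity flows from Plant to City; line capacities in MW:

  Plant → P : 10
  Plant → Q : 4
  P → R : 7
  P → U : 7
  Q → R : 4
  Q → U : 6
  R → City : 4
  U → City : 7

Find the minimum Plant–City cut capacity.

Augment Plant→P→R→City: bottleneck 4, flow now 4.
Augment Plant→P→U→City: bottleneck 6, flow now 10.
Augment Plant→Q→U→City: bottleneck 1, flow now 11.
No augmenting path remains; maximum flow = 11.
By max-flow min-cut, the minimum cut capacity equals the max flow.
In the residual graph, reachable from Plant: {Plant, P, Q, R, U}.
Min-cut edges: R→City (4), U→City (7); capacity 4 + 7 = 11.

11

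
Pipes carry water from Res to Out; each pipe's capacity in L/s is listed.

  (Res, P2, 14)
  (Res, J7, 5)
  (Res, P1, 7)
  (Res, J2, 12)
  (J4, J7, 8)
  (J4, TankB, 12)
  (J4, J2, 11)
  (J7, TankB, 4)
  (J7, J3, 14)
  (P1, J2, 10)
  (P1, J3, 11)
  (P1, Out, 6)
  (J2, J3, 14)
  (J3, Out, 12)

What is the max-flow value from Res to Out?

18

Augment Res→P1→Out: bottleneck 6, flow now 6.
Augment Res→J7→J3→Out: bottleneck 5, flow now 11.
Augment Res→P1→J3→Out: bottleneck 1, flow now 12.
Augment Res→J2→J3→Out: bottleneck 6, flow now 18.
No augmenting path remains; maximum flow = 18.
In the residual graph, reachable from Res: {Res, P2, J7, TankB, P1, J2, J3}.
Min-cut edges: P1→Out (6), J3→Out (12); capacity 6 + 12 = 18.
This cut is saturated, so no flow can exceed 18.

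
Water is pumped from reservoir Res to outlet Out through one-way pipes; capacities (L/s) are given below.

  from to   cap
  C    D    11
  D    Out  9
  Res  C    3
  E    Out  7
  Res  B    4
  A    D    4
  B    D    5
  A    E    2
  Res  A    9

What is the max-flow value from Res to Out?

Augment Res→A→D→Out: bottleneck 4, flow now 4.
Augment Res→A→E→Out: bottleneck 2, flow now 6.
Augment Res→B→D→Out: bottleneck 4, flow now 10.
Augment Res→C→D→Out: bottleneck 1, flow now 11.
No augmenting path remains; maximum flow = 11.
In the residual graph, reachable from Res: {Res, A, B, C, D}.
Min-cut edges: A→E (2), D→Out (9); capacity 2 + 9 = 11.
This cut is saturated, so no flow can exceed 11.

11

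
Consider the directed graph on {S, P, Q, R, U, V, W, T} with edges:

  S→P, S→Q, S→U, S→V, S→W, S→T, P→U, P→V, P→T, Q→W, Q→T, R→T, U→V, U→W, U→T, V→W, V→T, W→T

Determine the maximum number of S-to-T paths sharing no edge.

Assign every edge capacity 1; by Menger, the answer equals the max flow.
Path S→T (+1); total 1.
Path S→P→T (+1); total 2.
Path S→Q→T (+1); total 3.
Path S→U→T (+1); total 4.
Path S→V→T (+1); total 5.
Path S→W→T (+1); total 6.
No residual S→T path; max flow = 6.
Certifying cut of size 6: {S→P, S→Q, S→T, S→U, S→V, S→W}.

6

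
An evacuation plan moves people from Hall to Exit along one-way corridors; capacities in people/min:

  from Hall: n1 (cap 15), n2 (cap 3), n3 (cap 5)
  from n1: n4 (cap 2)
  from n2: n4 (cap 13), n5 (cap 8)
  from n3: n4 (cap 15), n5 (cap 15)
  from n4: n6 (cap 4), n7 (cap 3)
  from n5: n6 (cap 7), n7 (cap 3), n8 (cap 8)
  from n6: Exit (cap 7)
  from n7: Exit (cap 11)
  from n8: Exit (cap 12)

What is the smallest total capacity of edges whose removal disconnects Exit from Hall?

Augment Hall→n1→n4→n6→Exit: bottleneck 2, flow now 2.
Augment Hall→n2→n4→n6→Exit: bottleneck 2, flow now 4.
Augment Hall→n2→n4→n7→Exit: bottleneck 1, flow now 5.
Augment Hall→n3→n4→n7→Exit: bottleneck 2, flow now 7.
Augment Hall→n3→n5→n6→Exit: bottleneck 3, flow now 10.
No augmenting path remains; maximum flow = 10.
By max-flow min-cut, the minimum cut capacity equals the max flow.
In the residual graph, reachable from Hall: {Hall, n1}.
Min-cut edges: Hall→n2 (3), Hall→n3 (5), n1→n4 (2); capacity 3 + 5 + 2 = 10.

10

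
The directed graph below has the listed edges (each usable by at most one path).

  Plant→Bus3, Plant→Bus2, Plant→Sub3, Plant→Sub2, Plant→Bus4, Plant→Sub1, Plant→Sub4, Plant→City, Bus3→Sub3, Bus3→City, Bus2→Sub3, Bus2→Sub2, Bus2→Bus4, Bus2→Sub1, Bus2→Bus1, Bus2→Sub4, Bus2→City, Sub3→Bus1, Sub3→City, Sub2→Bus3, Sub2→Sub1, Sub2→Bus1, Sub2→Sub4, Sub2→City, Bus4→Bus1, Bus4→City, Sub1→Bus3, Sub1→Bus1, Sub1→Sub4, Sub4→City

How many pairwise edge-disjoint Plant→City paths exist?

7

Assign every edge capacity 1; by Menger, the answer equals the max flow.
Path Plant→City (+1); total 1.
Path Plant→Bus3→City (+1); total 2.
Path Plant→Bus2→City (+1); total 3.
Path Plant→Sub3→City (+1); total 4.
Path Plant→Sub2→City (+1); total 5.
Path Plant→Bus4→City (+1); total 6.
Path Plant→Sub4→City (+1); total 7.
No residual Plant→City path; max flow = 7.
Certifying cut of size 7: {Bus3→City, Plant→Bus2, Plant→Bus4, Plant→City, Plant→Sub2, Sub3→City, Sub4→City}.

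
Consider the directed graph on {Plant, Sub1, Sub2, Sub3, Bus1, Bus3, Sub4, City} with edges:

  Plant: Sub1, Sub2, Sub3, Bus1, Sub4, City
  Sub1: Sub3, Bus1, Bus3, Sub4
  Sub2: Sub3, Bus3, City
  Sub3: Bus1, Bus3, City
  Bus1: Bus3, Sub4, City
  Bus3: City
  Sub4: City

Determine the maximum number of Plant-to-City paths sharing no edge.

6

Assign every edge capacity 1; by Menger, the answer equals the max flow.
Path Plant→City (+1); total 1.
Path Plant→Sub2→City (+1); total 2.
Path Plant→Sub3→City (+1); total 3.
Path Plant→Bus1→City (+1); total 4.
Path Plant→Sub4→City (+1); total 5.
Path Plant→Sub1→Bus3→City (+1); total 6.
No residual Plant→City path; max flow = 6.
Certifying cut of size 6: {Plant→Bus1, Plant→City, Plant→Sub1, Plant→Sub2, Plant→Sub3, Plant→Sub4}.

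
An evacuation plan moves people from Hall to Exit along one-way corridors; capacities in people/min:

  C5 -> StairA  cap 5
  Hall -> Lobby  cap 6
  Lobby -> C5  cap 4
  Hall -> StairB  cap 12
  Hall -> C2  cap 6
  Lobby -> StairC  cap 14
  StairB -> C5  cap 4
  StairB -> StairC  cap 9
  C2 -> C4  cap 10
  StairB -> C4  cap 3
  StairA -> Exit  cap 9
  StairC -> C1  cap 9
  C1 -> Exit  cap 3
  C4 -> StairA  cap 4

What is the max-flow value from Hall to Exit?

12

Augment Hall→Lobby→StairC→C1→Exit: bottleneck 3, flow now 3.
Augment Hall→Lobby→C5→StairA→Exit: bottleneck 3, flow now 6.
Augment Hall→StairB→C4→StairA→Exit: bottleneck 3, flow now 9.
Augment Hall→StairB→C5→StairA→Exit: bottleneck 2, flow now 11.
Augment Hall→C2→C4→StairA→Exit: bottleneck 1, flow now 12.
No augmenting path remains; maximum flow = 12.
In the residual graph, reachable from Hall: {Hall, Lobby, StairB, C2, StairC, C4, C5, C1}.
Min-cut edges: C4→StairA (4), C5→StairA (5), C1→Exit (3); capacity 4 + 5 + 3 = 12.
This cut is saturated, so no flow can exceed 12.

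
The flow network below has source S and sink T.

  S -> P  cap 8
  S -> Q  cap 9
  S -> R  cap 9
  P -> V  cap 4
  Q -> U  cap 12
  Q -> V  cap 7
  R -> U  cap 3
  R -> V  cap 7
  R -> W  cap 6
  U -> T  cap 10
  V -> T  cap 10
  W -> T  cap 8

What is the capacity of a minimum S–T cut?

Augment S→P→V→T: bottleneck 4, flow now 4.
Augment S→Q→U→T: bottleneck 9, flow now 13.
Augment S→R→U→T: bottleneck 1, flow now 14.
Augment S→R→V→T: bottleneck 6, flow now 20.
Augment S→R→W→T: bottleneck 2, flow now 22.
No augmenting path remains; maximum flow = 22.
By max-flow min-cut, the minimum cut capacity equals the max flow.
In the residual graph, reachable from S: {S, P}.
Min-cut edges: S→Q (9), S→R (9), P→V (4); capacity 9 + 9 + 4 = 22.

22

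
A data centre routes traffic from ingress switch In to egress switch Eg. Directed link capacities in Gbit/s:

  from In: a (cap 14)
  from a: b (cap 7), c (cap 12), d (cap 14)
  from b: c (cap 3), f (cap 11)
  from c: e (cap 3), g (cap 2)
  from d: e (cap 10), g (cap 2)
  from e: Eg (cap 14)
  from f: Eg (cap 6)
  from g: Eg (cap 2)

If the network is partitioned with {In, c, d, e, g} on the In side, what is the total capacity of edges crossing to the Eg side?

30

Edges leaving {In, c, d, e, g}: In→a (14), e→Eg (14), g→Eg (2).
Cut capacity = 14 + 14 + 2 = 30.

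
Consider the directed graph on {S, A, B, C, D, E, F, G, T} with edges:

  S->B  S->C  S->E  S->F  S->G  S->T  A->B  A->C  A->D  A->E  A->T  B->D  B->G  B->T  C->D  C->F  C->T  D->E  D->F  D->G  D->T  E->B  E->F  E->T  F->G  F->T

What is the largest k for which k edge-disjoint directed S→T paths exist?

Assign every edge capacity 1; by Menger, the answer equals the max flow.
Path S→T (+1); total 1.
Path S→B→T (+1); total 2.
Path S→C→T (+1); total 3.
Path S→E→T (+1); total 4.
Path S→F→T (+1); total 5.
No residual S→T path; max flow = 5.
Certifying cut of size 5: {S→B, S→C, S→E, S→F, S→T}.

5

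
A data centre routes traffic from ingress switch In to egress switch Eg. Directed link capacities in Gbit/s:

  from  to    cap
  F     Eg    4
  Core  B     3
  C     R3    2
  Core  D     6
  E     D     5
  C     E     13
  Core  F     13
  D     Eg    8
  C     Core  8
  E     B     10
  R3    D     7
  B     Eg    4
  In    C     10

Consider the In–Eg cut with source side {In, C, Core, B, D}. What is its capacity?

40

Edges leaving {In, C, Core, B, D}: C→E (13), C→R3 (2), Core→F (13), B→Eg (4), D→Eg (8).
Cut capacity = 13 + 2 + 13 + 4 + 8 = 40.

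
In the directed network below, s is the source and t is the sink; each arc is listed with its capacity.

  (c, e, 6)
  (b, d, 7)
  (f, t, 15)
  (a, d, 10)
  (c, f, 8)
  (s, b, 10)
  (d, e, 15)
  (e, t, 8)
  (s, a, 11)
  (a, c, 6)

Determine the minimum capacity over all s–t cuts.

Augment s→a→c→e→t: bottleneck 6, flow now 6.
Augment s→a→d→e→t: bottleneck 2, flow now 8.
Augment s→a→d→e→c→f→t: bottleneck 3, flow now 11. (uses reverse residual edge)
Augment s→b→d→e→c→f→t: bottleneck 3, flow now 14. (uses reverse residual edge)
No augmenting path remains; maximum flow = 14.
By max-flow min-cut, the minimum cut capacity equals the max flow.
In the residual graph, reachable from s: {s, a, b, d, e}.
Min-cut edges: a→c (6), e→t (8); capacity 6 + 8 = 14.

14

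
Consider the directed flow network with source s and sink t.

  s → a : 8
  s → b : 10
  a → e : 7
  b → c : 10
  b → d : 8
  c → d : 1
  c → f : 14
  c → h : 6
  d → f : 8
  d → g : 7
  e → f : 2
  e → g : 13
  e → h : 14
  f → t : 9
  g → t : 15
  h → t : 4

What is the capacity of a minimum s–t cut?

17

Augment s→a→e→f→t: bottleneck 2, flow now 2.
Augment s→a→e→g→t: bottleneck 5, flow now 7.
Augment s→b→c→f→t: bottleneck 7, flow now 14.
Augment s→b→c→h→t: bottleneck 3, flow now 17.
No augmenting path remains; maximum flow = 17.
By max-flow min-cut, the minimum cut capacity equals the max flow.
In the residual graph, reachable from s: {s, a}.
Min-cut edges: s→b (10), a→e (7); capacity 10 + 7 = 17.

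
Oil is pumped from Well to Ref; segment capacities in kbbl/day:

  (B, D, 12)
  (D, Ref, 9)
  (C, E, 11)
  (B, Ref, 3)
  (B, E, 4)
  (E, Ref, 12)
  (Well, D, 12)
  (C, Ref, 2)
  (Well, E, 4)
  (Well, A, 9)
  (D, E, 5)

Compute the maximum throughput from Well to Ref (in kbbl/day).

16

Augment Well→D→Ref: bottleneck 9, flow now 9.
Augment Well→E→Ref: bottleneck 4, flow now 13.
Augment Well→D→E→Ref: bottleneck 3, flow now 16.
No augmenting path remains; maximum flow = 16.
In the residual graph, reachable from Well: {Well, A}.
Min-cut edges: Well→D (12), Well→E (4); capacity 12 + 4 = 16.
This cut is saturated, so no flow can exceed 16.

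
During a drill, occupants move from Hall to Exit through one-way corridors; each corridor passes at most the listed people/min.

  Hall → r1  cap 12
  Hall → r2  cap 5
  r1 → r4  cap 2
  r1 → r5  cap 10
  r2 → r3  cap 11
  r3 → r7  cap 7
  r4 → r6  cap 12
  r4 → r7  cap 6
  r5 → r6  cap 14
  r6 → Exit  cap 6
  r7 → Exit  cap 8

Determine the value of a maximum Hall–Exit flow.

13

Augment Hall→r1→r4→r6→Exit: bottleneck 2, flow now 2.
Augment Hall→r1→r5→r6→Exit: bottleneck 4, flow now 6.
Augment Hall→r2→r3→r7→Exit: bottleneck 5, flow now 11.
Augment Hall→r1→r5→r6→r4→r7→Exit: bottleneck 2, flow now 13. (uses reverse residual edge)
No augmenting path remains; maximum flow = 13.
In the residual graph, reachable from Hall: {Hall, r1, r5, r6}.
Min-cut edges: Hall→r2 (5), r1→r4 (2), r6→Exit (6); capacity 5 + 2 + 6 = 13.
This cut is saturated, so no flow can exceed 13.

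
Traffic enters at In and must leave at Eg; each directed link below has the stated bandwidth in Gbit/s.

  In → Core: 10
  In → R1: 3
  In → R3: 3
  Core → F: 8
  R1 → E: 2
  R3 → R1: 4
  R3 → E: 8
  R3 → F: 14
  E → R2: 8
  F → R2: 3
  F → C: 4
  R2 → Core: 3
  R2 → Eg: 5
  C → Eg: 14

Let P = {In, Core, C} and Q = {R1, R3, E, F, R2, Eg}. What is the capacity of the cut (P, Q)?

28

Edges leaving {In, Core, C}: In→R1 (3), In→R3 (3), Core→F (8), C→Eg (14).
Cut capacity = 3 + 3 + 8 + 14 = 28.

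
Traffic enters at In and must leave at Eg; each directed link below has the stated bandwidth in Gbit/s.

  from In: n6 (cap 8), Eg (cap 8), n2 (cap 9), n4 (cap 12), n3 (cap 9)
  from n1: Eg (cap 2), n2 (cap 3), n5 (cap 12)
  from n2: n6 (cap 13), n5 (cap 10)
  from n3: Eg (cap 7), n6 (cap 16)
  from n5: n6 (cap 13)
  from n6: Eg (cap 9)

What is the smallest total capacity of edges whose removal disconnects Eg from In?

Augment In→Eg: bottleneck 8, flow now 8.
Augment In→n3→Eg: bottleneck 7, flow now 15.
Augment In→n6→Eg: bottleneck 8, flow now 23.
Augment In→n2→n6→Eg: bottleneck 1, flow now 24.
No augmenting path remains; maximum flow = 24.
By max-flow min-cut, the minimum cut capacity equals the max flow.
In the residual graph, reachable from In: {In, n2, n3, n4, n5, n6}.
Min-cut edges: In→Eg (8), n3→Eg (7), n6→Eg (9); capacity 8 + 7 + 9 = 24.

24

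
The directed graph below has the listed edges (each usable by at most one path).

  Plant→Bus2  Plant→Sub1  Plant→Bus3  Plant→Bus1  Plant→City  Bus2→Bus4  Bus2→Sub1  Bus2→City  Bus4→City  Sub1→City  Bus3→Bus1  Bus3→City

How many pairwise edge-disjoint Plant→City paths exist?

Assign every edge capacity 1; by Menger, the answer equals the max flow.
Path Plant→City (+1); total 1.
Path Plant→Bus2→City (+1); total 2.
Path Plant→Sub1→City (+1); total 3.
Path Plant→Bus3→City (+1); total 4.
No residual Plant→City path; max flow = 4.
Certifying cut of size 4: {Plant→Bus2, Plant→Bus3, Plant→City, Plant→Sub1}.

4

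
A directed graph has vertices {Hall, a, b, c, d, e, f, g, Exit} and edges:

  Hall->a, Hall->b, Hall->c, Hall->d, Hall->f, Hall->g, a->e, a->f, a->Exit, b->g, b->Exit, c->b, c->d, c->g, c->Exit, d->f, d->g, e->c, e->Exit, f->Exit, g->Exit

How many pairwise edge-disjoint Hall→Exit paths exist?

Assign every edge capacity 1; by Menger, the answer equals the max flow.
Path Hall→a→Exit (+1); total 1.
Path Hall→b→Exit (+1); total 2.
Path Hall→c→Exit (+1); total 3.
Path Hall→f→Exit (+1); total 4.
Path Hall→g→Exit (+1); total 5.
No residual Hall→Exit path; max flow = 5.
Certifying cut of size 5: {Hall→a, Hall→b, Hall→c, f→Exit, g→Exit}.

5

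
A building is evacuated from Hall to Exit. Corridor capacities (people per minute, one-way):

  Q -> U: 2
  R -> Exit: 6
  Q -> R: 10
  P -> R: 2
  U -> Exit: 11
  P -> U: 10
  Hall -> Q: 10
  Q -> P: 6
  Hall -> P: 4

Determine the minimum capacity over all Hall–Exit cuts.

14

Augment Hall→P→R→Exit: bottleneck 2, flow now 2.
Augment Hall→P→U→Exit: bottleneck 2, flow now 4.
Augment Hall→Q→R→Exit: bottleneck 4, flow now 8.
Augment Hall→Q→U→Exit: bottleneck 2, flow now 10.
Augment Hall→Q→P→U→Exit: bottleneck 4, flow now 14.
No augmenting path remains; maximum flow = 14.
By max-flow min-cut, the minimum cut capacity equals the max flow.
In the residual graph, reachable from Hall: {Hall}.
Min-cut edges: Hall→P (4), Hall→Q (10); capacity 4 + 10 = 14.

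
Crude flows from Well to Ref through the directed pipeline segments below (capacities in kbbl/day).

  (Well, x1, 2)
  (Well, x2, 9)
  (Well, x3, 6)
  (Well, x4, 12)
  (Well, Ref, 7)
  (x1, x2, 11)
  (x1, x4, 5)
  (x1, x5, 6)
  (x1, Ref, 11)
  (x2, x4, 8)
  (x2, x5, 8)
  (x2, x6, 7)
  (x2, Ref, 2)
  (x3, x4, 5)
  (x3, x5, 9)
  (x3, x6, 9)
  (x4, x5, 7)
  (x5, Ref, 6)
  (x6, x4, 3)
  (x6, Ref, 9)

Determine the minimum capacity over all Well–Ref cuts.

26

Augment Well→Ref: bottleneck 7, flow now 7.
Augment Well→x1→Ref: bottleneck 2, flow now 9.
Augment Well→x2→Ref: bottleneck 2, flow now 11.
Augment Well→x2→x5→Ref: bottleneck 6, flow now 17.
Augment Well→x2→x6→Ref: bottleneck 1, flow now 18.
Augment Well→x3→x6→Ref: bottleneck 6, flow now 24.
Augment Well→x4→x5→x2→x6→Ref: bottleneck 2, flow now 26. (uses reverse residual edge)
No augmenting path remains; maximum flow = 26.
By max-flow min-cut, the minimum cut capacity equals the max flow.
In the residual graph, reachable from Well: {Well, x2, x3, x4, x5, x6}.
Min-cut edges: Well→x1 (2), Well→Ref (7), x2→Ref (2), x5→Ref (6), x6→Ref (9); capacity 2 + 7 + 2 + 6 + 9 = 26.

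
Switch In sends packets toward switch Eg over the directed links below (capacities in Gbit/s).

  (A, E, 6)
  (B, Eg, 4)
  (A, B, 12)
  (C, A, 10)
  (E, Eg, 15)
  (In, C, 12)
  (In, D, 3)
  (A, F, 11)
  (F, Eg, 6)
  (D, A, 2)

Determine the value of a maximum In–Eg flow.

12

Augment In→D→A→B→Eg: bottleneck 2, flow now 2.
Augment In→C→A→B→Eg: bottleneck 2, flow now 4.
Augment In→C→A→E→Eg: bottleneck 6, flow now 10.
Augment In→C→A→F→Eg: bottleneck 2, flow now 12.
No augmenting path remains; maximum flow = 12.
In the residual graph, reachable from In: {In, D, C}.
Min-cut edges: D→A (2), C→A (10); capacity 2 + 10 = 12.
This cut is saturated, so no flow can exceed 12.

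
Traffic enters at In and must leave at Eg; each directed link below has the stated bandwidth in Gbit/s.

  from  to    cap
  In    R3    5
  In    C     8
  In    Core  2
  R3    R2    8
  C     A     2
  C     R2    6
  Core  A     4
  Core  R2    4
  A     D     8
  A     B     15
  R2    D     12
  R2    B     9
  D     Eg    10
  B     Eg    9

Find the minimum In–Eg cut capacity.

Augment In→R3→R2→D→Eg: bottleneck 5, flow now 5.
Augment In→C→A→D→Eg: bottleneck 2, flow now 7.
Augment In→C→R2→D→Eg: bottleneck 3, flow now 10.
Augment In→C→R2→B→Eg: bottleneck 3, flow now 13.
Augment In→Core→A→B→Eg: bottleneck 2, flow now 15.
No augmenting path remains; maximum flow = 15.
By max-flow min-cut, the minimum cut capacity equals the max flow.
In the residual graph, reachable from In: {In}.
Min-cut edges: In→R3 (5), In→C (8), In→Core (2); capacity 5 + 8 + 2 = 15.

15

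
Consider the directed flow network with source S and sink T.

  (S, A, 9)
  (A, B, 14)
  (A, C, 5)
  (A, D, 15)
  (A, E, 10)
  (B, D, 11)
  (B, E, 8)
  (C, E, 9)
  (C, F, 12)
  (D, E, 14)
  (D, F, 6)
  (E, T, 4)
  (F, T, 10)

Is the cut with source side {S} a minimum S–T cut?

Given cut capacity: 9 = 9.
Augment S→A→E→T: bottleneck 4, flow now 4.
Augment S→A→C→F→T: bottleneck 5, flow now 9.
No augmenting path remains; maximum flow = 9.
Cut capacity 9 equals the max flow, so it is a minimum cut.

Yes — it is a minimum cut (capacity 9).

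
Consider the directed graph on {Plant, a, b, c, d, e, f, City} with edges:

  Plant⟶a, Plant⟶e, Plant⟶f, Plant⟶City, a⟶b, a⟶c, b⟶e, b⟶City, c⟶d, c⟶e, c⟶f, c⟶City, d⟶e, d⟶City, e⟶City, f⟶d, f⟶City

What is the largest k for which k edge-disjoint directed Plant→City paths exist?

4

Assign every edge capacity 1; by Menger, the answer equals the max flow.
Path Plant→City (+1); total 1.
Path Plant→e→City (+1); total 2.
Path Plant→f→City (+1); total 3.
Path Plant→a→b→City (+1); total 4.
No residual Plant→City path; max flow = 4.
Certifying cut of size 4: {Plant→City, Plant→a, Plant→e, Plant→f}.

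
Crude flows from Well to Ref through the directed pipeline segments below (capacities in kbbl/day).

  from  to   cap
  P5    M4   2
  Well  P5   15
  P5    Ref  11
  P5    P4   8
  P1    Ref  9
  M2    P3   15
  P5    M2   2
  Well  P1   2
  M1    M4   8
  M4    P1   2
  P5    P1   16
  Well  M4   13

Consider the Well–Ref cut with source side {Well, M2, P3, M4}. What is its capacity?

Edges leaving {Well, M2, P3, M4}: Well→P5 (15), Well→P1 (2), M4→P1 (2).
Cut capacity = 15 + 2 + 2 = 19.

19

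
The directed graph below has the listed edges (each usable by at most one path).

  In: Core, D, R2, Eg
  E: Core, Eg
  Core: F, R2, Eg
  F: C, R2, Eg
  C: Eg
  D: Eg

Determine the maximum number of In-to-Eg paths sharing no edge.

Assign every edge capacity 1; by Menger, the answer equals the max flow.
Path In→Eg (+1); total 1.
Path In→Core→Eg (+1); total 2.
Path In→D→Eg (+1); total 3.
No residual In→Eg path; max flow = 3.
Certifying cut of size 3: {In→Core, In→D, In→Eg}.

3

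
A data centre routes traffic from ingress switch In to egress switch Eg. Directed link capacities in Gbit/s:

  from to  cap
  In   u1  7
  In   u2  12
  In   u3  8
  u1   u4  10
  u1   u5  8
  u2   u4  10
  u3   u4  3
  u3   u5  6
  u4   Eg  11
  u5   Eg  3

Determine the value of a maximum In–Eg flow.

14

Augment In→u1→u4→Eg: bottleneck 7, flow now 7.
Augment In→u2→u4→Eg: bottleneck 4, flow now 11.
Augment In→u3→u5→Eg: bottleneck 3, flow now 14.
No augmenting path remains; maximum flow = 14.
In the residual graph, reachable from In: {In, u1, u2, u3, u4, u5}.
Min-cut edges: u4→Eg (11), u5→Eg (3); capacity 11 + 3 = 14.
This cut is saturated, so no flow can exceed 14.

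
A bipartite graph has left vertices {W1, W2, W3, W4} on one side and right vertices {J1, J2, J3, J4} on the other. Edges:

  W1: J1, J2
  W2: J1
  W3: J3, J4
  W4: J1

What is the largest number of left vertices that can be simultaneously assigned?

Unit-capacity flow: source→left, listed edges, right→sink; max matching = max flow.
Augmenting path W1→J1 (+1); matched 1.
Augmenting path W3→J3 (+1); matched 2.
Augmenting path W2→J1→W1→J2 (+1); matched 3.
No augmenting path remains; maximum matching = 3.
König certificate: {W1, W3, J1} is a vertex cover of size 3 (every listed pair touches it), so no matching can be larger.

3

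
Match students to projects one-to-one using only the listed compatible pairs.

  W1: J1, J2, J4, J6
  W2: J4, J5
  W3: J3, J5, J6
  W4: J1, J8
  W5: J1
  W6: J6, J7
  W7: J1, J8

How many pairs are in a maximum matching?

6

Unit-capacity flow: source→left, listed edges, right→sink; max matching = max flow.
Augmenting path W1→J1 (+1); matched 1.
Augmenting path W2→J4 (+1); matched 2.
Augmenting path W3→J3 (+1); matched 3.
Augmenting path W4→J8 (+1); matched 4.
Augmenting path W6→J6 (+1); matched 5.
Augmenting path W5→J1→W1→J2 (+1); matched 6.
No augmenting path remains; maximum matching = 6.
König certificate: {W1, W2, W3, W6, J1, J8} is a vertex cover of size 6 (every listed pair touches it), so no matching can be larger.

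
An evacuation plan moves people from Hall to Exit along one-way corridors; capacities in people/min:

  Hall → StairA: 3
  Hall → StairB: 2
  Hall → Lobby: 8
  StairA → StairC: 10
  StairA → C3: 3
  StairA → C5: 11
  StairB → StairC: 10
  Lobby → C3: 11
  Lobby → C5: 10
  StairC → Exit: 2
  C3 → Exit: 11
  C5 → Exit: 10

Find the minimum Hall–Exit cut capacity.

Augment Hall→StairA→StairC→Exit: bottleneck 2, flow now 2.
Augment Hall→StairA→C3→Exit: bottleneck 1, flow now 3.
Augment Hall→Lobby→C3→Exit: bottleneck 8, flow now 11.
Augment Hall→StairB→StairC→StairA→C3→Exit: bottleneck 2, flow now 13. (uses reverse residual edge)
No augmenting path remains; maximum flow = 13.
By max-flow min-cut, the minimum cut capacity equals the max flow.
In the residual graph, reachable from Hall: {Hall}.
Min-cut edges: Hall→StairA (3), Hall→StairB (2), Hall→Lobby (8); capacity 3 + 2 + 8 = 13.

13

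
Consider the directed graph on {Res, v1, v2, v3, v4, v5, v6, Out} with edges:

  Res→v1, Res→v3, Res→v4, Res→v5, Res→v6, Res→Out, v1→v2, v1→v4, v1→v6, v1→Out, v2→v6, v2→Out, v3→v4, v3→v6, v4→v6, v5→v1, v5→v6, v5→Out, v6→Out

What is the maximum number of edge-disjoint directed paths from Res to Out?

4

Assign every edge capacity 1; by Menger, the answer equals the max flow.
Path Res→Out (+1); total 1.
Path Res→v1→Out (+1); total 2.
Path Res→v5→Out (+1); total 3.
Path Res→v6→Out (+1); total 4.
No residual Res→Out path; max flow = 4.
Certifying cut of size 4: {Res→Out, Res→v1, Res→v5, v6→Out}.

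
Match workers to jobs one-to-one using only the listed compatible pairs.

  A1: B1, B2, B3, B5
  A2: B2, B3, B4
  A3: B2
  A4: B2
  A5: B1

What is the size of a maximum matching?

Unit-capacity flow: source→left, listed edges, right→sink; max matching = max flow.
Augmenting path A1→B1 (+1); matched 1.
Augmenting path A2→B2 (+1); matched 2.
Augmenting path A3→B2→A2→B3 (+1); matched 3.
Augmenting path A5→B1→A1→B5 (+1); matched 4.
No augmenting path remains; maximum matching = 4.
König certificate: {A1, A2, A5, B2} is a vertex cover of size 4 (every listed pair touches it), so no matching can be larger.

4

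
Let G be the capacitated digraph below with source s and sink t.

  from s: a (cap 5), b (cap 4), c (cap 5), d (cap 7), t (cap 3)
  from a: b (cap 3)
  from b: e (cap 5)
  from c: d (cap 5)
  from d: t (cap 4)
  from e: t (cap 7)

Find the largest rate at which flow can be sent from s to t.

Augment s→t: bottleneck 3, flow now 3.
Augment s→d→t: bottleneck 4, flow now 7.
Augment s→b→e→t: bottleneck 4, flow now 11.
Augment s→a→b→e→t: bottleneck 1, flow now 12.
No augmenting path remains; maximum flow = 12.
In the residual graph, reachable from s: {s, a, b, c, d}.
Min-cut edges: s→t (3), b→e (5), d→t (4); capacity 3 + 5 + 4 = 12.
This cut is saturated, so no flow can exceed 12.

12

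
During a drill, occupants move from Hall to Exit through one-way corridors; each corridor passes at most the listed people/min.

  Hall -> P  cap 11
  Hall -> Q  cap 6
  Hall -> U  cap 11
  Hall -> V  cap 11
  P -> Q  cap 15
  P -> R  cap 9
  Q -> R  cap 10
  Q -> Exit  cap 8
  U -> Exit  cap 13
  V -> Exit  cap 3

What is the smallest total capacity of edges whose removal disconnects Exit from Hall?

Augment Hall→Q→Exit: bottleneck 6, flow now 6.
Augment Hall→U→Exit: bottleneck 11, flow now 17.
Augment Hall→V→Exit: bottleneck 3, flow now 20.
Augment Hall→P→Q→Exit: bottleneck 2, flow now 22.
No augmenting path remains; maximum flow = 22.
By max-flow min-cut, the minimum cut capacity equals the max flow.
In the residual graph, reachable from Hall: {Hall, P, Q, R, V}.
Min-cut edges: Hall→U (11), Q→Exit (8), V→Exit (3); capacity 11 + 8 + 3 = 22.

22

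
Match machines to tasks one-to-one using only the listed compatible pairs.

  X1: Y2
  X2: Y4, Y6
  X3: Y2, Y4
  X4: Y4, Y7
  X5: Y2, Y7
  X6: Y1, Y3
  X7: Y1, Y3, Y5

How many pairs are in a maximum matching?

6

Unit-capacity flow: source→left, listed edges, right→sink; max matching = max flow.
Augmenting path X1→Y2 (+1); matched 1.
Augmenting path X2→Y4 (+1); matched 2.
Augmenting path X4→Y7 (+1); matched 3.
Augmenting path X6→Y1 (+1); matched 4.
Augmenting path X7→Y3 (+1); matched 5.
Augmenting path X3→Y4→X2→Y6 (+1); matched 6.
No augmenting path remains; maximum matching = 6.
König certificate: {X2, X6, X7, Y2, Y4, Y7} is a vertex cover of size 6 (every listed pair touches it), so no matching can be larger.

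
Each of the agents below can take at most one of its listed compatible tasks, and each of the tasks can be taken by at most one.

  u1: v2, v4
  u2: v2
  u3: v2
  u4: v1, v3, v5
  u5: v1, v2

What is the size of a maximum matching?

4

Unit-capacity flow: source→left, listed edges, right→sink; max matching = max flow.
Augmenting path u1→v2 (+1); matched 1.
Augmenting path u4→v1 (+1); matched 2.
Augmenting path u2→v2→u1→v4 (+1); matched 3.
Augmenting path u5→v1→u4→v3 (+1); matched 4.
No augmenting path remains; maximum matching = 4.
König certificate: {u1, u4, u5, v2} is a vertex cover of size 4 (every listed pair touches it), so no matching can be larger.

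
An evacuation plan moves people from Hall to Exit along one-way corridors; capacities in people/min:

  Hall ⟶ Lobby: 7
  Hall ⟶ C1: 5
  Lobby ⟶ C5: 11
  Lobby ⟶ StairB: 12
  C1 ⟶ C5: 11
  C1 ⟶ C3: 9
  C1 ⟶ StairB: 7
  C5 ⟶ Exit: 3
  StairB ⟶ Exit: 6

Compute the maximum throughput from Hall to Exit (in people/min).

Augment Hall→Lobby→C5→Exit: bottleneck 3, flow now 3.
Augment Hall→Lobby→StairB→Exit: bottleneck 4, flow now 7.
Augment Hall→C1→StairB→Exit: bottleneck 2, flow now 9.
No augmenting path remains; maximum flow = 9.
In the residual graph, reachable from Hall: {Hall, Lobby, C1, C5, C3, StairB}.
Min-cut edges: C5→Exit (3), StairB→Exit (6); capacity 3 + 6 = 9.
This cut is saturated, so no flow can exceed 9.

9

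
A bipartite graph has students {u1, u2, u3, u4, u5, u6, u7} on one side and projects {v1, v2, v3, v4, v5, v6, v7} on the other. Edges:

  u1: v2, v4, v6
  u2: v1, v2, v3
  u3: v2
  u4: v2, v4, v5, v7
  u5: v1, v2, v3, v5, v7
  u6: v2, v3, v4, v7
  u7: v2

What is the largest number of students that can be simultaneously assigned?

6

Unit-capacity flow: source→left, listed edges, right→sink; max matching = max flow.
Augmenting path u1→v2 (+1); matched 1.
Augmenting path u2→v1 (+1); matched 2.
Augmenting path u4→v4 (+1); matched 3.
Augmenting path u5→v3 (+1); matched 4.
Augmenting path u6→v7 (+1); matched 5.
Augmenting path u3→v2→u1→v6 (+1); matched 6.
No augmenting path remains; maximum matching = 6.
König certificate: {u1, u2, u4, u5, u6, v2} is a vertex cover of size 6 (every listed pair touches it), so no matching can be larger.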